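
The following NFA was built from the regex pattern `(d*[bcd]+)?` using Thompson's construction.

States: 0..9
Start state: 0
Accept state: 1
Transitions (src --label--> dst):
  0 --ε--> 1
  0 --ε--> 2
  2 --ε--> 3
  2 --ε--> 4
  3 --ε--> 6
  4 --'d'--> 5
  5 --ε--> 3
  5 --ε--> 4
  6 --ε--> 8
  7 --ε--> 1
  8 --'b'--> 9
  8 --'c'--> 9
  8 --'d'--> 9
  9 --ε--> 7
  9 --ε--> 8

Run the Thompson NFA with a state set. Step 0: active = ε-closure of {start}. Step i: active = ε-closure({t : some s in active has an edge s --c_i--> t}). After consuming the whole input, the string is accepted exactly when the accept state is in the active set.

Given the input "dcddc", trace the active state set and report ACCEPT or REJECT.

Answer: ACCEPT

Trace:
initial (ε-close {0}): {0,1,2,3,4,6,8}
'd' @ 1: {1,3,4,5,6,7,8,9}  [accepting]
'c' @ 2: {1,7,8,9}  [accepting]
'd' @ 3: {1,7,8,9}  [accepting]
'd' @ 4: {1,7,8,9}  [accepting]
'c' @ 5: {1,7,8,9}  [accepting]
after full input: {1,7,8,9}  (accept=1 in)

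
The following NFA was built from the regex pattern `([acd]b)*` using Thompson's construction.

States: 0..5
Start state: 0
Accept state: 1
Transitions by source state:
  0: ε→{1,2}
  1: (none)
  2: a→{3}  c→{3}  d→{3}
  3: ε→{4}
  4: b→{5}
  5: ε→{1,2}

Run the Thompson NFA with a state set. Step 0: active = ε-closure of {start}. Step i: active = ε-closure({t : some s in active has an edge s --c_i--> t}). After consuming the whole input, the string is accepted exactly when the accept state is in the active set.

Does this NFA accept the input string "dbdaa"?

initial (ε-close {0}): {0,1,2}
'd' @ 1: {3,4}
'b' @ 2: {1,2,5}  ✓accept
'd' @ 3: {3,4}
'a' @ 4: {}  — state set empty
rest 'a' ignored (set empty)
final: {}; accept 1 not in set

Answer: REJECT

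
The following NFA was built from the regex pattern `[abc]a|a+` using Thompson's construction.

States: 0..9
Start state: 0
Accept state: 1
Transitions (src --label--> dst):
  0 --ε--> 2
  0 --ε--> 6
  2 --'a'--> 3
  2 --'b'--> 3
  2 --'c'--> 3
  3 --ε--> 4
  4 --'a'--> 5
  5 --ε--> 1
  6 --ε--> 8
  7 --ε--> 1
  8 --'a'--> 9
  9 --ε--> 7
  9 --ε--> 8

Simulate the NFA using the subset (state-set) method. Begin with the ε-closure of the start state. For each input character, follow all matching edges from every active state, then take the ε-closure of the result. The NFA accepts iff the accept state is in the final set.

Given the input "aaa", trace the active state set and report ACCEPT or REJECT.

S₀ = ε-closure({0}) = {0,2,6,8}
'a' @ 1: {1,3,4,7,8,9}  [accepting]
'a' @ 2: {1,5,7,8,9}  [accepting]
'a' @ 3: {1,7,8,9}  [accepting]
final: {1,7,8,9}; accept 1 in set

Answer: ACCEPT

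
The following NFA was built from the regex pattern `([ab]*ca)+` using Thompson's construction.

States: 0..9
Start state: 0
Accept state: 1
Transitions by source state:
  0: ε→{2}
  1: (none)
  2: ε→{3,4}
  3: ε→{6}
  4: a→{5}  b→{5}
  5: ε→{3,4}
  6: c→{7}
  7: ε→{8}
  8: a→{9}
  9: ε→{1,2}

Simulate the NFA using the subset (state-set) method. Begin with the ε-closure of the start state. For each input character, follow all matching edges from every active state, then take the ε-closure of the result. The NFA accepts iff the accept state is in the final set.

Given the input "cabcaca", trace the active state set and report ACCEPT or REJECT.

S₀ = ε-closure({0}) = {0,2,3,4,6}
'c' @ 1: {7,8}
'a' @ 2: {1,2,3,4,6,9}  ✓accept
'b' @ 3: {3,4,5,6}
'c' @ 4: {7,8}
'a' @ 5: {1,2,3,4,6,9}  ✓accept
'c' @ 6: {7,8}
'a' @ 7: {1,2,3,4,6,9}  ✓accept
after full input: {1,2,3,4,6,9}  (accept=1 in)

Answer: ACCEPT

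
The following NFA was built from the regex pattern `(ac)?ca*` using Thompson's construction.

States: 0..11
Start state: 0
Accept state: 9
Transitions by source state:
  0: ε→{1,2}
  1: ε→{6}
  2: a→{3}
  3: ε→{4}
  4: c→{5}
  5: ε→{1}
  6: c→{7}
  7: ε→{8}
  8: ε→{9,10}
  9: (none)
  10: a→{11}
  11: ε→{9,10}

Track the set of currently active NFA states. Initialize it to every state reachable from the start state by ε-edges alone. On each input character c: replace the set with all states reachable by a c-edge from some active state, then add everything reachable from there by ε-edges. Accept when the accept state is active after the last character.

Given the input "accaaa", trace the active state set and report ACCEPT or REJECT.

Answer: ACCEPT

Steps:
S₀ = ε-closure({0}) = {0,1,2,6}
'a' @ 1: {3,4}
'c' @ 2: {1,5,6}
'c' @ 3: {7,8,9,10}  (accept∈set)
'a' @ 4: {9,10,11}  (accept∈set)
'a' @ 5: {9,10,11}  (accept∈set)
'a' @ 6: {9,10,11}  (accept∈set)
end set {9,10,11} — state 9 in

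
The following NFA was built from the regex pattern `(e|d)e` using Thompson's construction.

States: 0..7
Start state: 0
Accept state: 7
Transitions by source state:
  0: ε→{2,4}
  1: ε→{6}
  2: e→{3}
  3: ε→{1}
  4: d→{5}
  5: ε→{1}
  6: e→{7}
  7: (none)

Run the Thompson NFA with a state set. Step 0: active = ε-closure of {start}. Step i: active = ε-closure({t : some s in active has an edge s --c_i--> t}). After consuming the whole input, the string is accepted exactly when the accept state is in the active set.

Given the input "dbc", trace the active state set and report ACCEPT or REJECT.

initial (ε-close {0}): {0,2,4}
'd' @ 1: {1,5,6}
'b' @ 2: {}  — no active states
rest 'c' ignored (set empty)
after full input: {}  (accept=7 not in)

Answer: REJECT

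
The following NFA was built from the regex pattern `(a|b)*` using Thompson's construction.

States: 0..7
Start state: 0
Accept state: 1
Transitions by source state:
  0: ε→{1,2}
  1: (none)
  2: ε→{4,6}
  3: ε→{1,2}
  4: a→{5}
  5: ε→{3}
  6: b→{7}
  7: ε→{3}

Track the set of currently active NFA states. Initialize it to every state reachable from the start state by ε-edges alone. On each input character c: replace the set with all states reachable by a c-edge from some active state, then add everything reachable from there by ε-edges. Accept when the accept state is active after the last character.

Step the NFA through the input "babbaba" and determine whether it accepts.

Answer: ACCEPT

Trace:
start: ε-closure({0}) = {0,1,2,4,6}
'b' @ 1: {1,2,3,4,6,7}  (accept∈set)
'a' @ 2: {1,2,3,4,5,6}  (accept∈set)
'b' @ 3: {1,2,3,4,6,7}  (accept∈set)
'b' @ 4: {1,2,3,4,6,7}  (accept∈set)
'a' @ 5: {1,2,3,4,5,6}  (accept∈set)
'b' @ 6: {1,2,3,4,6,7}  (accept∈set)
'a' @ 7: {1,2,3,4,5,6}  (accept∈set)
end set {1,2,3,4,5,6} — state 1 in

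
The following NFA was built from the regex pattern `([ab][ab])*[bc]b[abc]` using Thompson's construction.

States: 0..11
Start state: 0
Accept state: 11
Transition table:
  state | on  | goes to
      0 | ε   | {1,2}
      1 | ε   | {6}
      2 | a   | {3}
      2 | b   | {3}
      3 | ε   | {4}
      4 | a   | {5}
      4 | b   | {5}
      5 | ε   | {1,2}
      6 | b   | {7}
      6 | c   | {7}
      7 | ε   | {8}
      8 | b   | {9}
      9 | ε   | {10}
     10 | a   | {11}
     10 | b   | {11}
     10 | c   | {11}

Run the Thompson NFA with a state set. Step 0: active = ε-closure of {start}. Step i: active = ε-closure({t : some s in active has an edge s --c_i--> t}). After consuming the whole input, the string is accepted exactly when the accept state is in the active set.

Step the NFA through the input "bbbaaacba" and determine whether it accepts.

Answer: ACCEPT

Trace:
S₀ = ε-closure({0}) = {0,1,2,6}
'b' @ 1: {3,4,7,8}
'b' @ 2: {1,2,5,6,9,10}
'b' @ 3: {3,4,7,8,11}  (accept∈set)
'a' @ 4: {1,2,5,6}
'a' @ 5: {3,4}
'a' @ 6: {1,2,5,6}
'c' @ 7: {7,8}
'b' @ 8: {9,10}
'a' @ 9: {11}  (accept∈set)
after full input: {11}  (accept=11 in)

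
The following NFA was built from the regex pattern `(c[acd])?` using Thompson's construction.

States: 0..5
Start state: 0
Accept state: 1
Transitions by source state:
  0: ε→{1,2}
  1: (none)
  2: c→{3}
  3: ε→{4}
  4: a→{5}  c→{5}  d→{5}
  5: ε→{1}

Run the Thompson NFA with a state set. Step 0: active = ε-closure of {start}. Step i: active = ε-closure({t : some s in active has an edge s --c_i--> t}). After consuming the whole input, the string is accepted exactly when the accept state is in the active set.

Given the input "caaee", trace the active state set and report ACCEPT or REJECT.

start: ε-closure({0}) = {0,1,2}
'c' @ 1: {3,4}
'a' @ 2: {1,5}  (accept∈set)
'a' @ 3: {}  — no active states
rest 'ee' ignored (set empty)
end set {} — state 1 not in

Answer: REJECT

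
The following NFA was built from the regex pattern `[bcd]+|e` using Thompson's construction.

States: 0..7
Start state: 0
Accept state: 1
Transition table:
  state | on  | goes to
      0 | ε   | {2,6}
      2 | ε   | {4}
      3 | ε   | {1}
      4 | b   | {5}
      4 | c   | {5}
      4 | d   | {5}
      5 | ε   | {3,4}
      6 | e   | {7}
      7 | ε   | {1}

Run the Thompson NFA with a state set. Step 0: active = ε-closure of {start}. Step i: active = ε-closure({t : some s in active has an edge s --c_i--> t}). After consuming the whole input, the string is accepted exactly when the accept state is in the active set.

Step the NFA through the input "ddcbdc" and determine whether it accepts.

initial (ε-close {0}): {0,2,4,6}
'd' @ 1: {1,3,4,5}  (accept∈set)
'd' @ 2: {1,3,4,5}  (accept∈set)
'c' @ 3: {1,3,4,5}  (accept∈set)
'b' @ 4: {1,3,4,5}  (accept∈set)
'd' @ 5: {1,3,4,5}  (accept∈set)
'c' @ 6: {1,3,4,5}  (accept∈set)
after full input: {1,3,4,5}  (accept=1 in)

Answer: ACCEPT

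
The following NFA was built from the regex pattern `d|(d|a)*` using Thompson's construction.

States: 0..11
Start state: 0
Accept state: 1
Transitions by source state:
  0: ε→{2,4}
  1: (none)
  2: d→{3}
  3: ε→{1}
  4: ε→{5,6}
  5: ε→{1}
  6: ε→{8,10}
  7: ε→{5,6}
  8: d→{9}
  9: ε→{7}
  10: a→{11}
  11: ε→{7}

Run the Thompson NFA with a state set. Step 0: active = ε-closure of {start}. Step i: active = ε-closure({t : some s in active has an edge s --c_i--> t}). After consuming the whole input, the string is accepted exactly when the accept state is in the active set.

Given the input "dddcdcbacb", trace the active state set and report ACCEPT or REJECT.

Answer: REJECT

Derivation:
initial (ε-close {0}): {0,1,2,4,5,6,8,10}
'd' @ 1: {1,3,5,6,7,8,9,10}  (accept∈set)
'd' @ 2: {1,5,6,7,8,9,10}  (accept∈set)
'd' @ 3: {1,5,6,7,8,9,10}  (accept∈set)
'c' @ 4: {}  — state set empty
rest 'dcbacb' ignored (set empty)
after full input: {}  (accept=1 not in)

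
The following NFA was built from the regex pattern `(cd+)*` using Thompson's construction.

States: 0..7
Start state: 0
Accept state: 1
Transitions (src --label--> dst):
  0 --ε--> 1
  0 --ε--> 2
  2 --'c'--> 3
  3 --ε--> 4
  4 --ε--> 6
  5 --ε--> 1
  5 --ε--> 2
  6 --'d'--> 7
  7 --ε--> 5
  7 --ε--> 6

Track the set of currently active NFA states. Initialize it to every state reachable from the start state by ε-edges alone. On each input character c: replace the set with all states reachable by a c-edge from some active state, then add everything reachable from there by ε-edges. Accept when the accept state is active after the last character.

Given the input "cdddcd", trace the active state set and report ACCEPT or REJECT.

Answer: ACCEPT

Steps:
initial (ε-close {0}): {0,1,2}
'c' @ 1: {3,4,6}
'd' @ 2: {1,2,5,6,7}  ✓accept
'd' @ 3: {1,2,5,6,7}  ✓accept
'd' @ 4: {1,2,5,6,7}  ✓accept
'c' @ 5: {3,4,6}
'd' @ 6: {1,2,5,6,7}  ✓accept
end set {1,2,5,6,7} — state 1 in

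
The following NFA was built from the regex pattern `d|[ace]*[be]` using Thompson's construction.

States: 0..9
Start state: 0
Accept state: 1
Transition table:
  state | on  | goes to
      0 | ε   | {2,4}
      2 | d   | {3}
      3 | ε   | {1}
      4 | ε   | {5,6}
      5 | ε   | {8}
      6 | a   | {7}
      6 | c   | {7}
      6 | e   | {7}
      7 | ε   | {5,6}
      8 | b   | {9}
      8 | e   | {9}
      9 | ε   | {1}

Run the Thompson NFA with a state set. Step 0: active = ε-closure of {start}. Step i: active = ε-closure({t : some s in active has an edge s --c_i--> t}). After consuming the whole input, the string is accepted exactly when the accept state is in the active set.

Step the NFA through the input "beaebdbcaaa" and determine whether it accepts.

start: ε-closure({0}) = {0,2,4,5,6,8}
'b' @ 1: {1,9}  [accepting]
'e' @ 2: {}  — state set empty
rest 'aebdbcaaa' ignored (set empty)
after full input: {}  (accept=1 not in)

Answer: REJECT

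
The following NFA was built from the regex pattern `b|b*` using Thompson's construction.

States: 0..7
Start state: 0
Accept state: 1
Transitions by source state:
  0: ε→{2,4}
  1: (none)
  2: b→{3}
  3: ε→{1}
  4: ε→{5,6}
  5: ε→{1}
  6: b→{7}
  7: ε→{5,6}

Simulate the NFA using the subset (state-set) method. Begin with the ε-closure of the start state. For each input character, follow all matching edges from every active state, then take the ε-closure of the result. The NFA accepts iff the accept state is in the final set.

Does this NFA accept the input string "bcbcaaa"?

S₀ = ε-closure({0}) = {0,1,2,4,5,6}
'b' @ 1: {1,3,5,6,7}  (accept∈set)
'c' @ 2: {}  — no active states
rest 'bcaaa' ignored (set empty)
end set {} — state 1 not in

Answer: REJECT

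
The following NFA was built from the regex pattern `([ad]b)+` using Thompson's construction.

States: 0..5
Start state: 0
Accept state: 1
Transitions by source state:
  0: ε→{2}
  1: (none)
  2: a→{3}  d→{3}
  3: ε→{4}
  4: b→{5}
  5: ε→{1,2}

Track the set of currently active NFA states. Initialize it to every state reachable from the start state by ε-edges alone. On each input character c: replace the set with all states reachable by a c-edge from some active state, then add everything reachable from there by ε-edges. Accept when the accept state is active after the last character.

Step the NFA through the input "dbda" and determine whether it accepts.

Answer: REJECT

Steps:
S₀ = ε-closure({0}) = {0,2}
'd' @ 1: {3,4}
'b' @ 2: {1,2,5}  [accepting]
'd' @ 3: {3,4}
'a' @ 4: {}  — state set empty
end set {} — state 1 not in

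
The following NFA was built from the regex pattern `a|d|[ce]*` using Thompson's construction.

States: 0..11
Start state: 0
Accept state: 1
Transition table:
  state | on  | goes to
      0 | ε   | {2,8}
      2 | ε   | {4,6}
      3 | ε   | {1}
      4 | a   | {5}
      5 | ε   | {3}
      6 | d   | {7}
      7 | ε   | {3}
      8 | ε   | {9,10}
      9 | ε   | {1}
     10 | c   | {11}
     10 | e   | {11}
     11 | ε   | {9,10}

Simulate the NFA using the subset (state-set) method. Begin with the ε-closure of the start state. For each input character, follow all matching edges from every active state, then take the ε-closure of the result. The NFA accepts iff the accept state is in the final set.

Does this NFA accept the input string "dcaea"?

Answer: REJECT

Derivation:
start: ε-closure({0}) = {0,1,2,4,6,8,9,10}
'd' @ 1: {1,3,7}  [accepting]
'c' @ 2: {}  — state set empty
rest 'aea' ignored (set empty)
after full input: {}  (accept=1 not in)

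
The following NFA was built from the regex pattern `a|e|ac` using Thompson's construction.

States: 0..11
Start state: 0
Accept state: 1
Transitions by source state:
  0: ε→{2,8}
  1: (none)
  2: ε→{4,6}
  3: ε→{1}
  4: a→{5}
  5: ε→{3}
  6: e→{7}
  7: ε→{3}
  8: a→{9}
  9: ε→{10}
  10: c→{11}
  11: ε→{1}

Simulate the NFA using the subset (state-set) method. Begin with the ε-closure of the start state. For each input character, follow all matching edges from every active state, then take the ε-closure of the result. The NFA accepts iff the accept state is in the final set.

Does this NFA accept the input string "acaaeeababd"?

start: ε-closure({0}) = {0,2,4,6,8}
'a' @ 1: {1,3,5,9,10}  ✓accept
'c' @ 2: {1,11}  ✓accept
'a' @ 3: {}  — no active states
rest 'aeeababd' ignored (set empty)
final: {}; accept 1 not in set

Answer: REJECT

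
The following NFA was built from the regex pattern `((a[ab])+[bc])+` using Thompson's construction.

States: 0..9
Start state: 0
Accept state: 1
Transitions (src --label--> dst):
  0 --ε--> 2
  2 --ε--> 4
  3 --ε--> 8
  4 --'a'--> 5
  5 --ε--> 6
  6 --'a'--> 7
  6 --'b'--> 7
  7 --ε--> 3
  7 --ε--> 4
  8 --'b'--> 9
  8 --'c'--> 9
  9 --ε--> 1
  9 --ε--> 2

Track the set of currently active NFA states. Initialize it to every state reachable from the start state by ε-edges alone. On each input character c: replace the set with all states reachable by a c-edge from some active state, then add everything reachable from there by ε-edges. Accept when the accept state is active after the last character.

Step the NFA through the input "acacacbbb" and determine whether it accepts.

Answer: REJECT

Derivation:
initial (ε-close {0}): {0,2,4}
'a' @ 1: {5,6}
'c' @ 2: {}  — no active states
rest 'acacbbb' ignored (set empty)
end set {} — state 1 not in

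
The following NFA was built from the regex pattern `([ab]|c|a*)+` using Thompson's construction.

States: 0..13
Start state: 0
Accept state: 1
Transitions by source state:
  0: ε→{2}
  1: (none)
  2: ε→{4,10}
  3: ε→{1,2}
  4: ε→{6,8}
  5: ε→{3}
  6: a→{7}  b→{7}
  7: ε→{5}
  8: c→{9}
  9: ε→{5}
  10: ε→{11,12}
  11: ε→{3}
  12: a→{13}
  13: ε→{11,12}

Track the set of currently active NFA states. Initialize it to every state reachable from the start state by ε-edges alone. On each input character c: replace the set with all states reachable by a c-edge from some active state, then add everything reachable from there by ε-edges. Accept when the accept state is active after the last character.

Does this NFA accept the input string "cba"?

start: ε-closure({0}) = {0,1,2,3,4,6,8,10,11,12}
'c' @ 1: {1,2,3,4,5,6,8,9,10,11,12}  (accept∈set)
'b' @ 2: {1,2,3,4,5,6,7,8,10,11,12}  (accept∈set)
'a' @ 3: {1,2,3,4,5,6,7,8,10,11,12,13}  (accept∈set)
end set {1,2,3,4,5,6,7,8,10,11,12,13} — state 1 in

Answer: ACCEPT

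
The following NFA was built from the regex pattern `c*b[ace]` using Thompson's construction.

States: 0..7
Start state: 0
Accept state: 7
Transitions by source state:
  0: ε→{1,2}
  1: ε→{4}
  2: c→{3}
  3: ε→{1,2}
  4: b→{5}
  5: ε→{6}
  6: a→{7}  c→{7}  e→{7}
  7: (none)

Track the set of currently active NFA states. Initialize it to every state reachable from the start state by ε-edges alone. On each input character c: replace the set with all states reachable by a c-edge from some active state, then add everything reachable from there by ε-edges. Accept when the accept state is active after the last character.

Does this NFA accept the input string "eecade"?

Answer: REJECT

Trace:
initial (ε-close {0}): {0,1,2,4}
'e' @ 1: {}  — no active states
rest 'ecade' ignored (set empty)
final: {}; accept 7 not in set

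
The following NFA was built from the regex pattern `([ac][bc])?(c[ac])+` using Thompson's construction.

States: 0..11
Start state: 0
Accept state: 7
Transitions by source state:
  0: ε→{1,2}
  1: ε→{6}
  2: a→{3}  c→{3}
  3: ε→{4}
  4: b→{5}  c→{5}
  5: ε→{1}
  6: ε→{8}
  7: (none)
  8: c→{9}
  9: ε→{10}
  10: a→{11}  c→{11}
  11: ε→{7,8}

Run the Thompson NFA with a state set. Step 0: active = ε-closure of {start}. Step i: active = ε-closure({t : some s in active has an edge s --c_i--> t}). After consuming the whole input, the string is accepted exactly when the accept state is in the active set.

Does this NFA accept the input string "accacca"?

Answer: REJECT

Steps:
S₀ = ε-closure({0}) = {0,1,2,6,8}
'a' @ 1: {3,4}
'c' @ 2: {1,5,6,8}
'c' @ 3: {9,10}
'a' @ 4: {7,8,11}  [accepting]
'c' @ 5: {9,10}
'c' @ 6: {7,8,11}  [accepting]
'a' @ 7: {}  — dead — no transitions
final: {}; accept 7 not in set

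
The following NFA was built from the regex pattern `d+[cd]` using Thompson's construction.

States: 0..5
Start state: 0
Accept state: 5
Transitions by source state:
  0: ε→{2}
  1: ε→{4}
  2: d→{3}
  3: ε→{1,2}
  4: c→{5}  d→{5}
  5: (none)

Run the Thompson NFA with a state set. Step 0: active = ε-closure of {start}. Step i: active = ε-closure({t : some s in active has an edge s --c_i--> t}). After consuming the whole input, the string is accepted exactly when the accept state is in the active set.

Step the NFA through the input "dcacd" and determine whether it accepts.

Answer: REJECT

Trace:
initial (ε-close {0}): {0,2}
'd' @ 1: {1,2,3,4}
'c' @ 2: {5}  (accept∈set)
'a' @ 3: {}  — no active states
rest 'cd' ignored (set empty)
final: {}; accept 5 not in set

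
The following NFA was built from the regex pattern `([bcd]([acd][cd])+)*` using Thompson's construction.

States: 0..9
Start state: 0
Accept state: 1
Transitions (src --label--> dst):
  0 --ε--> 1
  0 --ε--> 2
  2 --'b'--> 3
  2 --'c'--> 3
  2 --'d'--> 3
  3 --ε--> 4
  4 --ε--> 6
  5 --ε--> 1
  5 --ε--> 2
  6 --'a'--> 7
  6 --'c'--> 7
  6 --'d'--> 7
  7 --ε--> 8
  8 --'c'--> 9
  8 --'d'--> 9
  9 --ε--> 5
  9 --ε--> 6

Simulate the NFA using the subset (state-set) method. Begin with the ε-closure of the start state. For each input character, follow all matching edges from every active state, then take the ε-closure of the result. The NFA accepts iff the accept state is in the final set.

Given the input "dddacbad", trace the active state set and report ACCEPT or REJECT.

start: ε-closure({0}) = {0,1,2}
'd' @ 1: {3,4,6}
'd' @ 2: {7,8}
'd' @ 3: {1,2,5,6,9}  ✓accept
'a' @ 4: {7,8}
'c' @ 5: {1,2,5,6,9}  ✓accept
'b' @ 6: {3,4,6}
'a' @ 7: {7,8}
'd' @ 8: {1,2,5,6,9}  ✓accept
end set {1,2,5,6,9} — state 1 in

Answer: ACCEPT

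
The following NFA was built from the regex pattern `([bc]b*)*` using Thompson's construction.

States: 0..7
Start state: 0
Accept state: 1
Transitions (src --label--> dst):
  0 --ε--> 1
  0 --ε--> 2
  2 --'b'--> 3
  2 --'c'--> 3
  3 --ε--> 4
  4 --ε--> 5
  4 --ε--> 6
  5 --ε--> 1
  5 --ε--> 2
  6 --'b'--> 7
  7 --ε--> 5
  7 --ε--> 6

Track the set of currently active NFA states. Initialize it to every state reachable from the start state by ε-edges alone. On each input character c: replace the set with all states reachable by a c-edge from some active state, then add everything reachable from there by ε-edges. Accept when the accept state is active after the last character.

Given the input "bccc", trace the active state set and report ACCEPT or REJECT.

Answer: ACCEPT

Steps:
S₀ = ε-closure({0}) = {0,1,2}
'b' @ 1: {1,2,3,4,5,6}  (accept∈set)
'c' @ 2: {1,2,3,4,5,6}  (accept∈set)
'c' @ 3: {1,2,3,4,5,6}  (accept∈set)
'c' @ 4: {1,2,3,4,5,6}  (accept∈set)
final: {1,2,3,4,5,6}; accept 1 in set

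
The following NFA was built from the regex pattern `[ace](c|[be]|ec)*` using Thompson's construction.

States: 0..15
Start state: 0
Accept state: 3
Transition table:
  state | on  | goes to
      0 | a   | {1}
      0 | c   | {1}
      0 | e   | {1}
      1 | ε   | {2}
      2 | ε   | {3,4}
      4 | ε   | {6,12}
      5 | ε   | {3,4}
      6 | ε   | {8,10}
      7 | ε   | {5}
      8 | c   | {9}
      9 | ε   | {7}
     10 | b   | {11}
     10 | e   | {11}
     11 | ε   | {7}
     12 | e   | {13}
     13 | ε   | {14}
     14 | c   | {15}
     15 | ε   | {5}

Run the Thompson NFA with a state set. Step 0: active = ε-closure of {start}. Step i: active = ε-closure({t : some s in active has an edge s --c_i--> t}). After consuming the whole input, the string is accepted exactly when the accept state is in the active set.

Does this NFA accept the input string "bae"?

start: ε-closure({0}) = {0}
'b' @ 1: {}  — dead — no transitions
rest 'ae' ignored (set empty)
final: {}; accept 3 not in set

Answer: REJECT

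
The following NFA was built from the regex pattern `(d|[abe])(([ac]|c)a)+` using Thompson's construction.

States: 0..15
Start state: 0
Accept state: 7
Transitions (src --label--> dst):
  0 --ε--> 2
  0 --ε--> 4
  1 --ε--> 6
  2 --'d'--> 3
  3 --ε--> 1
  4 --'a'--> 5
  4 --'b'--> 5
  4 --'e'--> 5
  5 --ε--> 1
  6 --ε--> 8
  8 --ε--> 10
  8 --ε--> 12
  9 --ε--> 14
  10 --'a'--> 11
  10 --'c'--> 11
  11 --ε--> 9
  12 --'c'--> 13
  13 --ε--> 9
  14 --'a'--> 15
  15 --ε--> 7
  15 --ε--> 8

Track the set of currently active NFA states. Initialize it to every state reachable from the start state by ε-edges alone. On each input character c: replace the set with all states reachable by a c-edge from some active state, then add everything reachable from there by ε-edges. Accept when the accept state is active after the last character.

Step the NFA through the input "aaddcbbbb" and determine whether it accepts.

initial (ε-close {0}): {0,2,4}
'a' @ 1: {1,5,6,8,10,12}
'a' @ 2: {9,11,14}
'd' @ 3: {}  — no active states
rest 'dcbbbb' ignored (set empty)
after full input: {}  (accept=7 not in)

Answer: REJECT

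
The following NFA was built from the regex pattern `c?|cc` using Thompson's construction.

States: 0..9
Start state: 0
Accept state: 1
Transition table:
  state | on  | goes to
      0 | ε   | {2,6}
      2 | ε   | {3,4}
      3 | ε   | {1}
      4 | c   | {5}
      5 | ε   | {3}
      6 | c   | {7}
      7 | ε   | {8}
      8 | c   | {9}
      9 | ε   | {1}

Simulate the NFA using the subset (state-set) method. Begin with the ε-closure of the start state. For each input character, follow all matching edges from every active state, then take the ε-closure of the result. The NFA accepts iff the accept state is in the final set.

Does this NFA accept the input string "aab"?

Answer: REJECT

Trace:
initial (ε-close {0}): {0,1,2,3,4,6}
'a' @ 1: {}  — no active states
rest 'ab' ignored (set empty)
final: {}; accept 1 not in set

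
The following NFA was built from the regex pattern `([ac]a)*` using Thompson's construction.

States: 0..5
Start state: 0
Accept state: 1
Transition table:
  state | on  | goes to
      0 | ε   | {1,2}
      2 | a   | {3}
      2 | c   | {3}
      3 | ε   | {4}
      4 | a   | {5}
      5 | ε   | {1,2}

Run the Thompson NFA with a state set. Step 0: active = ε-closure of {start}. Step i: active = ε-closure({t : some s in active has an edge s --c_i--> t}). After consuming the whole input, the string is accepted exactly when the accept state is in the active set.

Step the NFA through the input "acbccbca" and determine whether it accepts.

Answer: REJECT

Trace:
S₀ = ε-closure({0}) = {0,1,2}
'a' @ 1: {3,4}
'c' @ 2: {}  — no active states
rest 'bccbca' ignored (set empty)
final: {}; accept 1 not in set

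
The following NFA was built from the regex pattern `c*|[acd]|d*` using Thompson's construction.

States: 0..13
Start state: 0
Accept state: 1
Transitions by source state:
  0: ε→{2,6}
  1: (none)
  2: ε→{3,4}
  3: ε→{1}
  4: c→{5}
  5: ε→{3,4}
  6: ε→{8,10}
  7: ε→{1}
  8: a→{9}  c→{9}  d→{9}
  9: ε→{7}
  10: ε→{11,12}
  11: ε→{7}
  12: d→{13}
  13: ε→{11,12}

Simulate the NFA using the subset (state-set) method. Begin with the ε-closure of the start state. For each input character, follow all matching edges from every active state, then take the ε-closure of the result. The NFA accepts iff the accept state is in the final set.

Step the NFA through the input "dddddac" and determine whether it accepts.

Answer: REJECT

Derivation:
S₀ = ε-closure({0}) = {0,1,2,3,4,6,7,8,10,11,12}
'd' @ 1: {1,7,9,11,12,13}  [accepting]
'd' @ 2: {1,7,11,12,13}  [accepting]
'd' @ 3: {1,7,11,12,13}  [accepting]
'd' @ 4: {1,7,11,12,13}  [accepting]
'd' @ 5: {1,7,11,12,13}  [accepting]
'a' @ 6: {}  — state set empty
rest 'c' ignored (set empty)
final: {}; accept 1 not in set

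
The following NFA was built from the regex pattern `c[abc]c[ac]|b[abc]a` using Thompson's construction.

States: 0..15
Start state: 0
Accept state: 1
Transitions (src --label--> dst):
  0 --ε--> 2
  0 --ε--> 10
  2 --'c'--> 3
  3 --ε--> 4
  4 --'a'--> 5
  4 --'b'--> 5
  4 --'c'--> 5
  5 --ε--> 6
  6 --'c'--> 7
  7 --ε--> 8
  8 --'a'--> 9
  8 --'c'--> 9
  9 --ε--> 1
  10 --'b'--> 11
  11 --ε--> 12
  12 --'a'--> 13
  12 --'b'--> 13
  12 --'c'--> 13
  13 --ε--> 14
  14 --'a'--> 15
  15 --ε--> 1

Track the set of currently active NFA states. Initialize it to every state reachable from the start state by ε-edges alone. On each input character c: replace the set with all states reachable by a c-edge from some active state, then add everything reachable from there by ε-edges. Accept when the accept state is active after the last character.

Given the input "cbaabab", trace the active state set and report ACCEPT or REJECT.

S₀ = ε-closure({0}) = {0,2,10}
'c' @ 1: {3,4}
'b' @ 2: {5,6}
'a' @ 3: {}  — state set empty
rest 'abab' ignored (set empty)
after full input: {}  (accept=1 not in)

Answer: REJECT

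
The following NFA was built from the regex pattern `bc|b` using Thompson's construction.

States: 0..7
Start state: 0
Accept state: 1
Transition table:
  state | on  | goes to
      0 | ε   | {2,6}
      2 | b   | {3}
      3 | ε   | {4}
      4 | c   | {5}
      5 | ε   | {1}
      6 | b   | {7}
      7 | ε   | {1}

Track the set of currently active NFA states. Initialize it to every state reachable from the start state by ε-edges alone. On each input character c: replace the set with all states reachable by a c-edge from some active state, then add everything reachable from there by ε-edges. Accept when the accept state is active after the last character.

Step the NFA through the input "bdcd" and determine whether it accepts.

S₀ = ε-closure({0}) = {0,2,6}
'b' @ 1: {1,3,4,7}  ✓accept
'd' @ 2: {}  — no active states
rest 'cd' ignored (set empty)
final: {}; accept 1 not in set

Answer: REJECT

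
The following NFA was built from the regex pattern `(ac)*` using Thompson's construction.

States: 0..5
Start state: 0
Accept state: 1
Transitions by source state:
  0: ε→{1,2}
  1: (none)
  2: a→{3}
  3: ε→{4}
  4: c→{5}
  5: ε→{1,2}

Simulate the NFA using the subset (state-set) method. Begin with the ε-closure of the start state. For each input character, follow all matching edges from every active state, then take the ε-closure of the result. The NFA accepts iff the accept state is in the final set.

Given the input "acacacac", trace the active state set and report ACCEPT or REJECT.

Answer: ACCEPT

Trace:
initial (ε-close {0}): {0,1,2}
'a' @ 1: {3,4}
'c' @ 2: {1,2,5}  ✓accept
'a' @ 3: {3,4}
'c' @ 4: {1,2,5}  ✓accept
'a' @ 5: {3,4}
'c' @ 6: {1,2,5}  ✓accept
'a' @ 7: {3,4}
'c' @ 8: {1,2,5}  ✓accept
end set {1,2,5} — state 1 in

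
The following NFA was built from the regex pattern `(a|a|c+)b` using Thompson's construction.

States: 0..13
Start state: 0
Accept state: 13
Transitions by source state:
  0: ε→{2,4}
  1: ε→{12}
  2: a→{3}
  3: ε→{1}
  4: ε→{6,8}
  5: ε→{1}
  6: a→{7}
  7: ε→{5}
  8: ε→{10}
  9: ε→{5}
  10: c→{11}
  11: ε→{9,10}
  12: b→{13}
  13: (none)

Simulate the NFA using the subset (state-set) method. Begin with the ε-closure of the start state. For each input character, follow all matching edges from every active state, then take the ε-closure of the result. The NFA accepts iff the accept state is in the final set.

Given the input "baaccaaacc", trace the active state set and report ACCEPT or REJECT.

Answer: REJECT

Trace:
S₀ = ε-closure({0}) = {0,2,4,6,8,10}
'b' @ 1: {}  — no active states
rest 'aaccaaacc' ignored (set empty)
final: {}; accept 13 not in set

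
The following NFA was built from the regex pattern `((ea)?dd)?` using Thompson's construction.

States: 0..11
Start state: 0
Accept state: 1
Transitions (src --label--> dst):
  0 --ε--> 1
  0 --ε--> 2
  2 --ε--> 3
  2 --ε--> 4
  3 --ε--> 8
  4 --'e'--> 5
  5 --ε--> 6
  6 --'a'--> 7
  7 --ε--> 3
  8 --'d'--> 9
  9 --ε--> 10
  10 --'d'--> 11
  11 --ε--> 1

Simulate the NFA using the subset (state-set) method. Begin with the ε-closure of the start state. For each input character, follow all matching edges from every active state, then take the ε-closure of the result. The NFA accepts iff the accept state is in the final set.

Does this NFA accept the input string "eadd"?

start: ε-closure({0}) = {0,1,2,3,4,8}
'e' @ 1: {5,6}
'a' @ 2: {3,7,8}
'd' @ 3: {9,10}
'd' @ 4: {1,11}  (accept∈set)
end set {1,11} — state 1 in

Answer: ACCEPT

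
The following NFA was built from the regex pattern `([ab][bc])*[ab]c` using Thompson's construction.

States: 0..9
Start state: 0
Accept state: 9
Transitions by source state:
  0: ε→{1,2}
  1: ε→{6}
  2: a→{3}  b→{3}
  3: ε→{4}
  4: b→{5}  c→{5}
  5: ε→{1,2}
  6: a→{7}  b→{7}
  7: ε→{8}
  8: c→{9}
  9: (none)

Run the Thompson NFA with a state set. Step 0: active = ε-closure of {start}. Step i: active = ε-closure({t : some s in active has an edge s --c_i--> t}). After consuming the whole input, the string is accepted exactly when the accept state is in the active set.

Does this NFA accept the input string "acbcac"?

Answer: ACCEPT

Trace:
S₀ = ε-closure({0}) = {0,1,2,6}
'a' @ 1: {3,4,7,8}
'c' @ 2: {1,2,5,6,9}  (accept∈set)
'b' @ 3: {3,4,7,8}
'c' @ 4: {1,2,5,6,9}  (accept∈set)
'a' @ 5: {3,4,7,8}
'c' @ 6: {1,2,5,6,9}  (accept∈set)
final: {1,2,5,6,9}; accept 9 in set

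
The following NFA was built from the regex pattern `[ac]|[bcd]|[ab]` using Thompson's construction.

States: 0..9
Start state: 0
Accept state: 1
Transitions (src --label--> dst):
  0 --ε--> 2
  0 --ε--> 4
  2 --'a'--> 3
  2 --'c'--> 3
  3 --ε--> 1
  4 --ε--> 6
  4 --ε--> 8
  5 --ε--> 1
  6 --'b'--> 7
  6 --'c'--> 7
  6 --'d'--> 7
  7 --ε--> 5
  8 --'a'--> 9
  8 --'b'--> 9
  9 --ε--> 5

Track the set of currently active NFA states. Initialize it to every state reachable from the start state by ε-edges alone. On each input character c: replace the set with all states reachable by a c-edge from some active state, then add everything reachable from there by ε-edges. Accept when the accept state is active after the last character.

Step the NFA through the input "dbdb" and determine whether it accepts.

Answer: REJECT

Steps:
start: ε-closure({0}) = {0,2,4,6,8}
'd' @ 1: {1,5,7}  (accept∈set)
'b' @ 2: {}  — state set empty
rest 'db' ignored (set empty)
end set {} — state 1 not in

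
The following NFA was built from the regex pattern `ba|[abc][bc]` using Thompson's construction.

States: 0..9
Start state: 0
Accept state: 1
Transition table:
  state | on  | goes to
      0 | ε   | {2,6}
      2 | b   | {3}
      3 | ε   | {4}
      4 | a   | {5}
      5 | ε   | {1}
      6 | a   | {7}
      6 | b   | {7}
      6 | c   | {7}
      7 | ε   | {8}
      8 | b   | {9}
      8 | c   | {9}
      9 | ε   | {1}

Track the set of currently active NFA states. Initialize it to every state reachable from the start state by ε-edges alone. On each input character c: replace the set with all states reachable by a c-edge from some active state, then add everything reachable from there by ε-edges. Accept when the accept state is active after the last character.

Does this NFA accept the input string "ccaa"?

Answer: REJECT

Steps:
S₀ = ε-closure({0}) = {0,2,6}
'c' @ 1: {7,8}
'c' @ 2: {1,9}  ✓accept
'a' @ 3: {}  — no active states
rest 'a' ignored (set empty)
after full input: {}  (accept=1 not in)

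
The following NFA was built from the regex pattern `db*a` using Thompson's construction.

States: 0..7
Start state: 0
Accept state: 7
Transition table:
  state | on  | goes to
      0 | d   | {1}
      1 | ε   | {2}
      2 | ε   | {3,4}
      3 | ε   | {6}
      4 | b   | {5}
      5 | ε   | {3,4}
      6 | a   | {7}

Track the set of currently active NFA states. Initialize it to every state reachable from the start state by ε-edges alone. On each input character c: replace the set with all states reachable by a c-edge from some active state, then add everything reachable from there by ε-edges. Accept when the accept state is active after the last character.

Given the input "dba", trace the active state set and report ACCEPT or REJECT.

start: ε-closure({0}) = {0}
'd' @ 1: {1,2,3,4,6}
'b' @ 2: {3,4,5,6}
'a' @ 3: {7}  [accepting]
final: {7}; accept 7 in set

Answer: ACCEPT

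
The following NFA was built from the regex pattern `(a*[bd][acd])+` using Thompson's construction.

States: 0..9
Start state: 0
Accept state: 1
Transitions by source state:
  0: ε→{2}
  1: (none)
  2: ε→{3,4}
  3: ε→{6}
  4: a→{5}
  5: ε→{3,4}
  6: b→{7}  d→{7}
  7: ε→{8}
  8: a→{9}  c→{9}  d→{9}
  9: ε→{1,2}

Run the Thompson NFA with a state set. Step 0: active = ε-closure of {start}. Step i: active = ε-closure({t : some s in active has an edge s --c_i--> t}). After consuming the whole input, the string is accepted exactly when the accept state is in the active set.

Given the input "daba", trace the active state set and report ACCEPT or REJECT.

Answer: ACCEPT

Derivation:
S₀ = ε-closure({0}) = {0,2,3,4,6}
'd' @ 1: {7,8}
'a' @ 2: {1,2,3,4,6,9}  ✓accept
'b' @ 3: {7,8}
'a' @ 4: {1,2,3,4,6,9}  ✓accept
end set {1,2,3,4,6,9} — state 1 in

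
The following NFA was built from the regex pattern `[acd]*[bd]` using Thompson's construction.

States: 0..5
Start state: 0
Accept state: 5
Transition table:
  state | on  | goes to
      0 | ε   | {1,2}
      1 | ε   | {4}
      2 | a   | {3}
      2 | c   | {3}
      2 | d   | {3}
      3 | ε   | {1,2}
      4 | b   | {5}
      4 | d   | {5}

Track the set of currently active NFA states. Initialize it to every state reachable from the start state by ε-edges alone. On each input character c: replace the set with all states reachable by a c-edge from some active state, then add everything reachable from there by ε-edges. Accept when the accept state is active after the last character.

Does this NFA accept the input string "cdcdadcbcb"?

initial (ε-close {0}): {0,1,2,4}
'c' @ 1: {1,2,3,4}
'd' @ 2: {1,2,3,4,5}  [accepting]
'c' @ 3: {1,2,3,4}
'd' @ 4: {1,2,3,4,5}  [accepting]
'a' @ 5: {1,2,3,4}
'd' @ 6: {1,2,3,4,5}  [accepting]
'c' @ 7: {1,2,3,4}
'b' @ 8: {5}  [accepting]
'c' @ 9: {}  — no active states
rest 'b' ignored (set empty)
end set {} — state 5 not in

Answer: REJECT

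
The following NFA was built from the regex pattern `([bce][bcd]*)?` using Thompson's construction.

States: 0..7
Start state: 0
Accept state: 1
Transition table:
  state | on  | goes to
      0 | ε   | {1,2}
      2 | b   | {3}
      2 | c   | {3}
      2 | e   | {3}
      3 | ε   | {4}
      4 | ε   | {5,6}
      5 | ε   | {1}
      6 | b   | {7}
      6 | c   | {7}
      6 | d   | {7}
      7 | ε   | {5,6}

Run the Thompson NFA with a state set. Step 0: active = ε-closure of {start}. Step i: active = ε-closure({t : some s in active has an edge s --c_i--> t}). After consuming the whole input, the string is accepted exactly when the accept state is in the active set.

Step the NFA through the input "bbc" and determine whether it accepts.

start: ε-closure({0}) = {0,1,2}
'b' @ 1: {1,3,4,5,6}  ✓accept
'b' @ 2: {1,5,6,7}  ✓accept
'c' @ 3: {1,5,6,7}  ✓accept
end set {1,5,6,7} — state 1 in

Answer: ACCEPT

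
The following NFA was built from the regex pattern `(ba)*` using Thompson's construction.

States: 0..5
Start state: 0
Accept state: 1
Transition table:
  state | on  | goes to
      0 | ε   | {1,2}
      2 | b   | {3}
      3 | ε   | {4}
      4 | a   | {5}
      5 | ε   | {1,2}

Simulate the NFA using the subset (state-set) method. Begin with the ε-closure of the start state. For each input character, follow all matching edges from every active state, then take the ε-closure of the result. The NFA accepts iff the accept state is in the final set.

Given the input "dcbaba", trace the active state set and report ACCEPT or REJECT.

start: ε-closure({0}) = {0,1,2}
'd' @ 1: {}  — state set empty
rest 'cbaba' ignored (set empty)
after full input: {}  (accept=1 not in)

Answer: REJECT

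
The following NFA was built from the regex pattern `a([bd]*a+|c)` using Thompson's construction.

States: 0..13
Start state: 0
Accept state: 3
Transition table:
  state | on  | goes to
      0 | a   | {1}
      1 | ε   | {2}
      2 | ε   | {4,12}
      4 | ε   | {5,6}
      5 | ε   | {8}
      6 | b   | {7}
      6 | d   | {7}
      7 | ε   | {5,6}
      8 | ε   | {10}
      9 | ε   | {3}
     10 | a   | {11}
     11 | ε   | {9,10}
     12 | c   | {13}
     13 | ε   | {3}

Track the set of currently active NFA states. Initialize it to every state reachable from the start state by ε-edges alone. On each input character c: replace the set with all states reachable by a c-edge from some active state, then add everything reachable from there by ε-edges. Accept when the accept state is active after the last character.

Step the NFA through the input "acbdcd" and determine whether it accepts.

S₀ = ε-closure({0}) = {0}
'a' @ 1: {1,2,4,5,6,8,10,12}
'c' @ 2: {3,13}  ✓accept
'b' @ 3: {}  — dead — no transitions
rest 'dcd' ignored (set empty)
final: {}; accept 3 not in set

Answer: REJECT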